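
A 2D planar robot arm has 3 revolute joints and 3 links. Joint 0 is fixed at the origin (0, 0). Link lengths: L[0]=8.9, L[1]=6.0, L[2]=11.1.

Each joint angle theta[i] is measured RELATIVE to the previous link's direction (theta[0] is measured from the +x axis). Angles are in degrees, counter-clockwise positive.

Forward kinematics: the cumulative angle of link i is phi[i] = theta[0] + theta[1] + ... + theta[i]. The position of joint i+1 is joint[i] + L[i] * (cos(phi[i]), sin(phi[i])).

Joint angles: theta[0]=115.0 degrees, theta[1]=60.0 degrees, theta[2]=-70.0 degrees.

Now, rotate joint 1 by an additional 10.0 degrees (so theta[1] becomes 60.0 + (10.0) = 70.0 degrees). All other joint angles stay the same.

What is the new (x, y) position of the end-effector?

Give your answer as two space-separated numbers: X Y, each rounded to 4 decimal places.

Answer: -14.4295 17.6032

Derivation:
joint[0] = (0.0000, 0.0000)  (base)
link 0: phi[0] = 115 = 115 deg
  cos(115 deg) = -0.4226, sin(115 deg) = 0.9063
  joint[1] = (0.0000, 0.0000) + 8.9 * (-0.4226, 0.9063) = (0.0000 + -3.7613, 0.0000 + 8.0661) = (-3.7613, 8.0661)
link 1: phi[1] = 115 + 70 = 185 deg
  cos(185 deg) = -0.9962, sin(185 deg) = -0.0872
  joint[2] = (-3.7613, 8.0661) + 6 * (-0.9962, -0.0872) = (-3.7613 + -5.9772, 8.0661 + -0.5229) = (-9.7385, 7.5432)
link 2: phi[2] = 115 + 70 + -70 = 115 deg
  cos(115 deg) = -0.4226, sin(115 deg) = 0.9063
  joint[3] = (-9.7385, 7.5432) + 11.1 * (-0.4226, 0.9063) = (-9.7385 + -4.6911, 7.5432 + 10.0600) = (-14.4295, 17.6032)
End effector: (-14.4295, 17.6032)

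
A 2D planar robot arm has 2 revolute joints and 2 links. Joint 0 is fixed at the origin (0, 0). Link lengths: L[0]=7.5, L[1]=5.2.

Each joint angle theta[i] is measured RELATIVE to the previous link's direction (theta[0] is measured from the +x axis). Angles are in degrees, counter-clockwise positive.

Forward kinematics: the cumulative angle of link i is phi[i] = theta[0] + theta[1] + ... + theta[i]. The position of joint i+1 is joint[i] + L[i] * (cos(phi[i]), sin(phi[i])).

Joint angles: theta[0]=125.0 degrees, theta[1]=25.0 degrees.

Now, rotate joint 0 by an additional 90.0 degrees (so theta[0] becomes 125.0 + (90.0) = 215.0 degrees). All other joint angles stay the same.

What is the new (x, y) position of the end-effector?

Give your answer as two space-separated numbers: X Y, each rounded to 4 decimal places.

joint[0] = (0.0000, 0.0000)  (base)
link 0: phi[0] = 215 = 215 deg
  cos(215 deg) = -0.8192, sin(215 deg) = -0.5736
  joint[1] = (0.0000, 0.0000) + 7.5 * (-0.8192, -0.5736) = (0.0000 + -6.1436, 0.0000 + -4.3018) = (-6.1436, -4.3018)
link 1: phi[1] = 215 + 25 = 240 deg
  cos(240 deg) = -0.5000, sin(240 deg) = -0.8660
  joint[2] = (-6.1436, -4.3018) + 5.2 * (-0.5000, -0.8660) = (-6.1436 + -2.6000, -4.3018 + -4.5033) = (-8.7436, -8.8052)
End effector: (-8.7436, -8.8052)

Answer: -8.7436 -8.8052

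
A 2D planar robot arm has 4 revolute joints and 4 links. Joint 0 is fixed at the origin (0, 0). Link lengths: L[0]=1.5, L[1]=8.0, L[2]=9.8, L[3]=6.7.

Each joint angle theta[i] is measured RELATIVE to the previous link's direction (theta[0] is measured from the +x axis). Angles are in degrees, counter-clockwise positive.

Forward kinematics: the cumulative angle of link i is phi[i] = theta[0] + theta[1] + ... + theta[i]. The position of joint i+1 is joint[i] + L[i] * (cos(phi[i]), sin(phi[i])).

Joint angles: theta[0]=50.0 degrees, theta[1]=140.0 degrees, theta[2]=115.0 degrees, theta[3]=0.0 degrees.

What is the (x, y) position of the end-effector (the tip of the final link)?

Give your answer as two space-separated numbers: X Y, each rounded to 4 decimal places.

joint[0] = (0.0000, 0.0000)  (base)
link 0: phi[0] = 50 = 50 deg
  cos(50 deg) = 0.6428, sin(50 deg) = 0.7660
  joint[1] = (0.0000, 0.0000) + 1.5 * (0.6428, 0.7660) = (0.0000 + 0.9642, 0.0000 + 1.1491) = (0.9642, 1.1491)
link 1: phi[1] = 50 + 140 = 190 deg
  cos(190 deg) = -0.9848, sin(190 deg) = -0.1736
  joint[2] = (0.9642, 1.1491) + 8 * (-0.9848, -0.1736) = (0.9642 + -7.8785, 1.1491 + -1.3892) = (-6.9143, -0.2401)
link 2: phi[2] = 50 + 140 + 115 = 305 deg
  cos(305 deg) = 0.5736, sin(305 deg) = -0.8192
  joint[3] = (-6.9143, -0.2401) + 9.8 * (0.5736, -0.8192) = (-6.9143 + 5.6210, -0.2401 + -8.0277) = (-1.2932, -8.2678)
link 3: phi[3] = 50 + 140 + 115 + 0 = 305 deg
  cos(305 deg) = 0.5736, sin(305 deg) = -0.8192
  joint[4] = (-1.2932, -8.2678) + 6.7 * (0.5736, -0.8192) = (-1.2932 + 3.8430, -8.2678 + -5.4883) = (2.5497, -13.7561)
End effector: (2.5497, -13.7561)

Answer: 2.5497 -13.7561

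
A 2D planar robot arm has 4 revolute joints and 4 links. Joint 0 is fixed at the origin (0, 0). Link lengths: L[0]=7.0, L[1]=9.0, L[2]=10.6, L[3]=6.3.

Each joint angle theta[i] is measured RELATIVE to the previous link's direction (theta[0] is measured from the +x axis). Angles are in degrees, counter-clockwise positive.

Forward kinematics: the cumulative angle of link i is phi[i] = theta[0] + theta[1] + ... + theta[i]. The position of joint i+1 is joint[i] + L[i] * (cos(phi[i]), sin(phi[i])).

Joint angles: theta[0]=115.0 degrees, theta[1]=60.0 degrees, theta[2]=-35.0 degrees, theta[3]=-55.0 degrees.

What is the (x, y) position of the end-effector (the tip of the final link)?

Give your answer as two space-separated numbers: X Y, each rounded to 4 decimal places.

Answer: -19.4951 20.2181

Derivation:
joint[0] = (0.0000, 0.0000)  (base)
link 0: phi[0] = 115 = 115 deg
  cos(115 deg) = -0.4226, sin(115 deg) = 0.9063
  joint[1] = (0.0000, 0.0000) + 7 * (-0.4226, 0.9063) = (0.0000 + -2.9583, 0.0000 + 6.3442) = (-2.9583, 6.3442)
link 1: phi[1] = 115 + 60 = 175 deg
  cos(175 deg) = -0.9962, sin(175 deg) = 0.0872
  joint[2] = (-2.9583, 6.3442) + 9 * (-0.9962, 0.0872) = (-2.9583 + -8.9658, 6.3442 + 0.7844) = (-11.9241, 7.1286)
link 2: phi[2] = 115 + 60 + -35 = 140 deg
  cos(140 deg) = -0.7660, sin(140 deg) = 0.6428
  joint[3] = (-11.9241, 7.1286) + 10.6 * (-0.7660, 0.6428) = (-11.9241 + -8.1201, 7.1286 + 6.8135) = (-20.0442, 13.9421)
link 3: phi[3] = 115 + 60 + -35 + -55 = 85 deg
  cos(85 deg) = 0.0872, sin(85 deg) = 0.9962
  joint[4] = (-20.0442, 13.9421) + 6.3 * (0.0872, 0.9962) = (-20.0442 + 0.5491, 13.9421 + 6.2760) = (-19.4951, 20.2181)
End effector: (-19.4951, 20.2181)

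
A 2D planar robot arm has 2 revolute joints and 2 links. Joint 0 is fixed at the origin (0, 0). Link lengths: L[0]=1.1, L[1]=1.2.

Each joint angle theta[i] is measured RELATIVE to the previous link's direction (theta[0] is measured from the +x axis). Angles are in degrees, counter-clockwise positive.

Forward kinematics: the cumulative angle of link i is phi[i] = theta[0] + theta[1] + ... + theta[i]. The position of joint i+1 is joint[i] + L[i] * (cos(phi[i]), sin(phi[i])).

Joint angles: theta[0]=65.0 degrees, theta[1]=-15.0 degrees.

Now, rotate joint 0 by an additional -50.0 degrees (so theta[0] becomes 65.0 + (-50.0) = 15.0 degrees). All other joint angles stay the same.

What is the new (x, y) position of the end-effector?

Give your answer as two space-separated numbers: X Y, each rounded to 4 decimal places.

Answer: 2.2625 0.2847

Derivation:
joint[0] = (0.0000, 0.0000)  (base)
link 0: phi[0] = 15 = 15 deg
  cos(15 deg) = 0.9659, sin(15 deg) = 0.2588
  joint[1] = (0.0000, 0.0000) + 1.1 * (0.9659, 0.2588) = (0.0000 + 1.0625, 0.0000 + 0.2847) = (1.0625, 0.2847)
link 1: phi[1] = 15 + -15 = 0 deg
  cos(0 deg) = 1.0000, sin(0 deg) = 0.0000
  joint[2] = (1.0625, 0.2847) + 1.2 * (1.0000, 0.0000) = (1.0625 + 1.2000, 0.2847 + 0.0000) = (2.2625, 0.2847)
End effector: (2.2625, 0.2847)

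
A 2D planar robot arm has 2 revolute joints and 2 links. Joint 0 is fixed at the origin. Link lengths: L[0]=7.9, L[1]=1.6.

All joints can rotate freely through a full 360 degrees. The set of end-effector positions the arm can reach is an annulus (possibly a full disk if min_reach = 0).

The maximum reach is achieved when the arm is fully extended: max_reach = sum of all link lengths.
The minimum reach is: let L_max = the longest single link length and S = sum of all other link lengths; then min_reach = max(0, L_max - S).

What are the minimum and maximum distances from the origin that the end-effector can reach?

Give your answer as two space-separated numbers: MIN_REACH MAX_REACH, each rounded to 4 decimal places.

Link lengths: [7.9, 1.6]
max_reach = 7.9 + 1.6 = 9.5
L_max = max([7.9, 1.6]) = 7.9
S (sum of others) = 9.5 - 7.9 = 1.6
min_reach = max(0, 7.9 - 1.6) = max(0, 6.3) = 6.3

Answer: 6.3000 9.5000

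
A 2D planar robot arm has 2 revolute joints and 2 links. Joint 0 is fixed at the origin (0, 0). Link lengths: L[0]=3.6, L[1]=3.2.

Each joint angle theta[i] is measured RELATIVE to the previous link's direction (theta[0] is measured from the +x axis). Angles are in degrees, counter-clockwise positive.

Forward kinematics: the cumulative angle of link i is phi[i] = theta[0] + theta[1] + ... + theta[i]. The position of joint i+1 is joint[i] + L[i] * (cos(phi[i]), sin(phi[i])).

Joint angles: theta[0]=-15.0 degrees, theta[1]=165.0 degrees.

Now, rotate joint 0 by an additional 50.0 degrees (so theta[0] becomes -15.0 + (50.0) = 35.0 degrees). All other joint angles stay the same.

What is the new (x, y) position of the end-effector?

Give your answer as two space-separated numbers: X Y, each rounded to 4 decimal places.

joint[0] = (0.0000, 0.0000)  (base)
link 0: phi[0] = 35 = 35 deg
  cos(35 deg) = 0.8192, sin(35 deg) = 0.5736
  joint[1] = (0.0000, 0.0000) + 3.6 * (0.8192, 0.5736) = (0.0000 + 2.9489, 0.0000 + 2.0649) = (2.9489, 2.0649)
link 1: phi[1] = 35 + 165 = 200 deg
  cos(200 deg) = -0.9397, sin(200 deg) = -0.3420
  joint[2] = (2.9489, 2.0649) + 3.2 * (-0.9397, -0.3420) = (2.9489 + -3.0070, 2.0649 + -1.0945) = (-0.0581, 0.9704)
End effector: (-0.0581, 0.9704)

Answer: -0.0581 0.9704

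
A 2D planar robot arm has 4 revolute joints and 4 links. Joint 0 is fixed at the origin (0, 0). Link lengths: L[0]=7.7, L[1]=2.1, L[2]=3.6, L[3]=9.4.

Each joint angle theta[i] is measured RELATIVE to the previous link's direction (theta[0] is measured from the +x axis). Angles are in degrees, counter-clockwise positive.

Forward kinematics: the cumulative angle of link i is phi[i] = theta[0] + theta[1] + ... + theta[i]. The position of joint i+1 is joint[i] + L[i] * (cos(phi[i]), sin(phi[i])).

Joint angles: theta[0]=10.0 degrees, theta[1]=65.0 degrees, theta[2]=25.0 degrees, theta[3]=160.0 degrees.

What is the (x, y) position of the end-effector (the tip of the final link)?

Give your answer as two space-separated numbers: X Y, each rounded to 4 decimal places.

joint[0] = (0.0000, 0.0000)  (base)
link 0: phi[0] = 10 = 10 deg
  cos(10 deg) = 0.9848, sin(10 deg) = 0.1736
  joint[1] = (0.0000, 0.0000) + 7.7 * (0.9848, 0.1736) = (0.0000 + 7.5830, 0.0000 + 1.3371) = (7.5830, 1.3371)
link 1: phi[1] = 10 + 65 = 75 deg
  cos(75 deg) = 0.2588, sin(75 deg) = 0.9659
  joint[2] = (7.5830, 1.3371) + 2.1 * (0.2588, 0.9659) = (7.5830 + 0.5435, 1.3371 + 2.0284) = (8.1265, 3.3655)
link 2: phi[2] = 10 + 65 + 25 = 100 deg
  cos(100 deg) = -0.1736, sin(100 deg) = 0.9848
  joint[3] = (8.1265, 3.3655) + 3.6 * (-0.1736, 0.9848) = (8.1265 + -0.6251, 3.3655 + 3.5453) = (7.5014, 6.9108)
link 3: phi[3] = 10 + 65 + 25 + 160 = 260 deg
  cos(260 deg) = -0.1736, sin(260 deg) = -0.9848
  joint[4] = (7.5014, 6.9108) + 9.4 * (-0.1736, -0.9848) = (7.5014 + -1.6323, 6.9108 + -9.2572) = (5.8691, -2.3463)
End effector: (5.8691, -2.3463)

Answer: 5.8691 -2.3463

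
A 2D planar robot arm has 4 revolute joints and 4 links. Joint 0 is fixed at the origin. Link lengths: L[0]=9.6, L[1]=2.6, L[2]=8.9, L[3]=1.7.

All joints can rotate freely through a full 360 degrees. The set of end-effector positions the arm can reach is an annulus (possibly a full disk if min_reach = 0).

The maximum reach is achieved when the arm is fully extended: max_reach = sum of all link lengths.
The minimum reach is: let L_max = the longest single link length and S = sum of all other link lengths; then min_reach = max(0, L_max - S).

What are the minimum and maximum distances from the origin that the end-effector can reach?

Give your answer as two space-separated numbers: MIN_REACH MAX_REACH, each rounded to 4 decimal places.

Answer: 0.0000 22.8000

Derivation:
Link lengths: [9.6, 2.6, 8.9, 1.7]
max_reach = 9.6 + 2.6 + 8.9 + 1.7 = 22.8
L_max = max([9.6, 2.6, 8.9, 1.7]) = 9.6
S (sum of others) = 22.8 - 9.6 = 13.2
min_reach = max(0, 9.6 - 13.2) = max(0, -3.6) = 0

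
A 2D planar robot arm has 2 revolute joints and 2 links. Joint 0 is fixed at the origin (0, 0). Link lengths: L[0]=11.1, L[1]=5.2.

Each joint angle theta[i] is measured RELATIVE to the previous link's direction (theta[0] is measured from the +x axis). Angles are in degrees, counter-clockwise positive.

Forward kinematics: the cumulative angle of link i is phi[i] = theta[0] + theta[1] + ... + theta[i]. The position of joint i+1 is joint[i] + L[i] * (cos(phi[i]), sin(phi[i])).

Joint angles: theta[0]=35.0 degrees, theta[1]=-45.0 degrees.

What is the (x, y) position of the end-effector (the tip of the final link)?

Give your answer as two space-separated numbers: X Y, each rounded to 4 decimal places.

Answer: 14.2136 5.4637

Derivation:
joint[0] = (0.0000, 0.0000)  (base)
link 0: phi[0] = 35 = 35 deg
  cos(35 deg) = 0.8192, sin(35 deg) = 0.5736
  joint[1] = (0.0000, 0.0000) + 11.1 * (0.8192, 0.5736) = (0.0000 + 9.0926, 0.0000 + 6.3667) = (9.0926, 6.3667)
link 1: phi[1] = 35 + -45 = -10 deg
  cos(-10 deg) = 0.9848, sin(-10 deg) = -0.1736
  joint[2] = (9.0926, 6.3667) + 5.2 * (0.9848, -0.1736) = (9.0926 + 5.1210, 6.3667 + -0.9030) = (14.2136, 5.4637)
End effector: (14.2136, 5.4637)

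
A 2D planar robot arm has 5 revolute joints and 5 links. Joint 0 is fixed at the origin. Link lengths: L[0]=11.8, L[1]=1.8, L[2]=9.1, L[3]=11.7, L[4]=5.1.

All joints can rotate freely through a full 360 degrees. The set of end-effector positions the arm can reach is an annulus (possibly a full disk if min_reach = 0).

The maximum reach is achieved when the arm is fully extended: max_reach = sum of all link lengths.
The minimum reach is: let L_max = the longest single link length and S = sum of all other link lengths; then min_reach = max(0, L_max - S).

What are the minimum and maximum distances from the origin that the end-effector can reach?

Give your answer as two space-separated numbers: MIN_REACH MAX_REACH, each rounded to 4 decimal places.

Answer: 0.0000 39.5000

Derivation:
Link lengths: [11.8, 1.8, 9.1, 11.7, 5.1]
max_reach = 11.8 + 1.8 + 9.1 + 11.7 + 5.1 = 39.5
L_max = max([11.8, 1.8, 9.1, 11.7, 5.1]) = 11.8
S (sum of others) = 39.5 - 11.8 = 27.7
min_reach = max(0, 11.8 - 27.7) = max(0, -15.9) = 0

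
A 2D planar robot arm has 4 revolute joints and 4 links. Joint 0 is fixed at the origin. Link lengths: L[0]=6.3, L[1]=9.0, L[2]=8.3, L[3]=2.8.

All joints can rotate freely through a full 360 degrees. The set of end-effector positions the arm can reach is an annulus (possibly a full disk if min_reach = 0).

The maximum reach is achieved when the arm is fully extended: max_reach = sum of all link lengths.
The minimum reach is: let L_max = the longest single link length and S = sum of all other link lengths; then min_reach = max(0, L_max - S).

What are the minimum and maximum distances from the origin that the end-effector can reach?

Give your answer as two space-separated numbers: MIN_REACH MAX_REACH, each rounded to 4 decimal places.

Answer: 0.0000 26.4000

Derivation:
Link lengths: [6.3, 9.0, 8.3, 2.8]
max_reach = 6.3 + 9 + 8.3 + 2.8 = 26.4
L_max = max([6.3, 9.0, 8.3, 2.8]) = 9
S (sum of others) = 26.4 - 9 = 17.4
min_reach = max(0, 9 - 17.4) = max(0, -8.4) = 0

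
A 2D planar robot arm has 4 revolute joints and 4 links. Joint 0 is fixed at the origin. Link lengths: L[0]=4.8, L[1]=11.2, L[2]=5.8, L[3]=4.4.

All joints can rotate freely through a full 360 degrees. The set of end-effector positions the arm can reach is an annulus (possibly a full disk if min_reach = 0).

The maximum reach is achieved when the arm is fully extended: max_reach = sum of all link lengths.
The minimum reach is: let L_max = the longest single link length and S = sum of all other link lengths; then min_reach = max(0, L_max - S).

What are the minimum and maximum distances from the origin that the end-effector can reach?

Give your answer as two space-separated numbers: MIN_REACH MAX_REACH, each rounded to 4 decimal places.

Answer: 0.0000 26.2000

Derivation:
Link lengths: [4.8, 11.2, 5.8, 4.4]
max_reach = 4.8 + 11.2 + 5.8 + 4.4 = 26.2
L_max = max([4.8, 11.2, 5.8, 4.4]) = 11.2
S (sum of others) = 26.2 - 11.2 = 15
min_reach = max(0, 11.2 - 15) = max(0, -3.8) = 0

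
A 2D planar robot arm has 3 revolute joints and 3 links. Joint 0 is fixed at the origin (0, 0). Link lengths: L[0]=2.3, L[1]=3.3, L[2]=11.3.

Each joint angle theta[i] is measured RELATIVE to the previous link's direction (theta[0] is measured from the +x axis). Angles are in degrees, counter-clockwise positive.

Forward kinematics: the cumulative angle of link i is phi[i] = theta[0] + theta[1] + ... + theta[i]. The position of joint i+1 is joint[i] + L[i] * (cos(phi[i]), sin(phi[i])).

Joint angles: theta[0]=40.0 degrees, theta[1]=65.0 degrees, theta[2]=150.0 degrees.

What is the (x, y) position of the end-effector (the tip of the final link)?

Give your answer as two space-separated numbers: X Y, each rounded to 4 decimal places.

joint[0] = (0.0000, 0.0000)  (base)
link 0: phi[0] = 40 = 40 deg
  cos(40 deg) = 0.7660, sin(40 deg) = 0.6428
  joint[1] = (0.0000, 0.0000) + 2.3 * (0.7660, 0.6428) = (0.0000 + 1.7619, 0.0000 + 1.4784) = (1.7619, 1.4784)
link 1: phi[1] = 40 + 65 = 105 deg
  cos(105 deg) = -0.2588, sin(105 deg) = 0.9659
  joint[2] = (1.7619, 1.4784) + 3.3 * (-0.2588, 0.9659) = (1.7619 + -0.8541, 1.4784 + 3.1876) = (0.9078, 4.6660)
link 2: phi[2] = 40 + 65 + 150 = 255 deg
  cos(255 deg) = -0.2588, sin(255 deg) = -0.9659
  joint[3] = (0.9078, 4.6660) + 11.3 * (-0.2588, -0.9659) = (0.9078 + -2.9247, 4.6660 + -10.9150) = (-2.0169, -6.2490)
End effector: (-2.0169, -6.2490)

Answer: -2.0169 -6.2490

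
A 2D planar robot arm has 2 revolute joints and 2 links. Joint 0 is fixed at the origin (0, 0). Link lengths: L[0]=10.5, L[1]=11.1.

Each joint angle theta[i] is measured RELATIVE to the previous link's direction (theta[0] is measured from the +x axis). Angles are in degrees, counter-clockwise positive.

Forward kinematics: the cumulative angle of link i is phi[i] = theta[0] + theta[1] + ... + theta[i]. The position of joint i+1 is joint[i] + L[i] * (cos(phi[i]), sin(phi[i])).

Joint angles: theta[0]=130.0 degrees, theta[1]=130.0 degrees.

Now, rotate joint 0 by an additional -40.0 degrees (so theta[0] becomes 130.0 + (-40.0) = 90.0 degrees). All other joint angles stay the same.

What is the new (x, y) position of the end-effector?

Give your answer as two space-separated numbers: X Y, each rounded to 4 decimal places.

Answer: -8.5031 3.3651

Derivation:
joint[0] = (0.0000, 0.0000)  (base)
link 0: phi[0] = 90 = 90 deg
  cos(90 deg) = 0.0000, sin(90 deg) = 1.0000
  joint[1] = (0.0000, 0.0000) + 10.5 * (0.0000, 1.0000) = (0.0000 + 0.0000, 0.0000 + 10.5000) = (0.0000, 10.5000)
link 1: phi[1] = 90 + 130 = 220 deg
  cos(220 deg) = -0.7660, sin(220 deg) = -0.6428
  joint[2] = (0.0000, 10.5000) + 11.1 * (-0.7660, -0.6428) = (0.0000 + -8.5031, 10.5000 + -7.1349) = (-8.5031, 3.3651)
End effector: (-8.5031, 3.3651)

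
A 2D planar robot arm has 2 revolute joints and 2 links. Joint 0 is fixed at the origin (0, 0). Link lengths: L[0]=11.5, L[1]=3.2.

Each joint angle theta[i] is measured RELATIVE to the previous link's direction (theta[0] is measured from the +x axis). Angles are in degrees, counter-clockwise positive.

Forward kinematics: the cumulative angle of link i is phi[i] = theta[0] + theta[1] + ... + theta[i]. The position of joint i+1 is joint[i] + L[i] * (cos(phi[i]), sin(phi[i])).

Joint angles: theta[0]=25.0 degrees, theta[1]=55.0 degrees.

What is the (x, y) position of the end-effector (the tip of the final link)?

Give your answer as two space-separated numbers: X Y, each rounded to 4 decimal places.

joint[0] = (0.0000, 0.0000)  (base)
link 0: phi[0] = 25 = 25 deg
  cos(25 deg) = 0.9063, sin(25 deg) = 0.4226
  joint[1] = (0.0000, 0.0000) + 11.5 * (0.9063, 0.4226) = (0.0000 + 10.4225, 0.0000 + 4.8601) = (10.4225, 4.8601)
link 1: phi[1] = 25 + 55 = 80 deg
  cos(80 deg) = 0.1736, sin(80 deg) = 0.9848
  joint[2] = (10.4225, 4.8601) + 3.2 * (0.1736, 0.9848) = (10.4225 + 0.5557, 4.8601 + 3.1514) = (10.9782, 8.0115)
End effector: (10.9782, 8.0115)

Answer: 10.9782 8.0115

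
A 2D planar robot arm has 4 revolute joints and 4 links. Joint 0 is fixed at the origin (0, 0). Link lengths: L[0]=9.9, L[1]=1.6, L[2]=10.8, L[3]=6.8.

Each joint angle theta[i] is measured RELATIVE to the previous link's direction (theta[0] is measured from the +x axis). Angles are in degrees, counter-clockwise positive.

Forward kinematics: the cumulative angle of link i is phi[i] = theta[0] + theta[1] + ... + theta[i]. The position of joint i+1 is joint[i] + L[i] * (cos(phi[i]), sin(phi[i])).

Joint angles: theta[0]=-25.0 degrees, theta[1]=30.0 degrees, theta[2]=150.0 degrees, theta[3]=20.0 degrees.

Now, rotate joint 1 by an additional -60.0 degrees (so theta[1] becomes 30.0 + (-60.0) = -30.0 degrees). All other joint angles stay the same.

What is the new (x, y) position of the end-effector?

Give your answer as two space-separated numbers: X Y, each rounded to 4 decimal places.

Answer: 6.0751 11.4272

Derivation:
joint[0] = (0.0000, 0.0000)  (base)
link 0: phi[0] = -25 = -25 deg
  cos(-25 deg) = 0.9063, sin(-25 deg) = -0.4226
  joint[1] = (0.0000, 0.0000) + 9.9 * (0.9063, -0.4226) = (0.0000 + 8.9724, 0.0000 + -4.1839) = (8.9724, -4.1839)
link 1: phi[1] = -25 + -30 = -55 deg
  cos(-55 deg) = 0.5736, sin(-55 deg) = -0.8192
  joint[2] = (8.9724, -4.1839) + 1.6 * (0.5736, -0.8192) = (8.9724 + 0.9177, -4.1839 + -1.3106) = (9.8902, -5.4946)
link 2: phi[2] = -25 + -30 + 150 = 95 deg
  cos(95 deg) = -0.0872, sin(95 deg) = 0.9962
  joint[3] = (9.8902, -5.4946) + 10.8 * (-0.0872, 0.9962) = (9.8902 + -0.9413, -5.4946 + 10.7589) = (8.9489, 5.2643)
link 3: phi[3] = -25 + -30 + 150 + 20 = 115 deg
  cos(115 deg) = -0.4226, sin(115 deg) = 0.9063
  joint[4] = (8.9489, 5.2643) + 6.8 * (-0.4226, 0.9063) = (8.9489 + -2.8738, 5.2643 + 6.1629) = (6.0751, 11.4272)
End effector: (6.0751, 11.4272)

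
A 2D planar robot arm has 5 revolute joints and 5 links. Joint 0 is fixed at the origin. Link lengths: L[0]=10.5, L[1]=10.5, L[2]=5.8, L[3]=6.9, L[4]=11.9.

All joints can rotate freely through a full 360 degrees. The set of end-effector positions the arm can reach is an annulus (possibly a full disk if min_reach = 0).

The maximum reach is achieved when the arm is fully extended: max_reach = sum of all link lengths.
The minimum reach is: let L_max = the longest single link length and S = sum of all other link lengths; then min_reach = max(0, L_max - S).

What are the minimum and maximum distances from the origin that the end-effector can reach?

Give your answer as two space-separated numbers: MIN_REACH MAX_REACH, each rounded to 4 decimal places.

Answer: 0.0000 45.6000

Derivation:
Link lengths: [10.5, 10.5, 5.8, 6.9, 11.9]
max_reach = 10.5 + 10.5 + 5.8 + 6.9 + 11.9 = 45.6
L_max = max([10.5, 10.5, 5.8, 6.9, 11.9]) = 11.9
S (sum of others) = 45.6 - 11.9 = 33.7
min_reach = max(0, 11.9 - 33.7) = max(0, -21.8) = 0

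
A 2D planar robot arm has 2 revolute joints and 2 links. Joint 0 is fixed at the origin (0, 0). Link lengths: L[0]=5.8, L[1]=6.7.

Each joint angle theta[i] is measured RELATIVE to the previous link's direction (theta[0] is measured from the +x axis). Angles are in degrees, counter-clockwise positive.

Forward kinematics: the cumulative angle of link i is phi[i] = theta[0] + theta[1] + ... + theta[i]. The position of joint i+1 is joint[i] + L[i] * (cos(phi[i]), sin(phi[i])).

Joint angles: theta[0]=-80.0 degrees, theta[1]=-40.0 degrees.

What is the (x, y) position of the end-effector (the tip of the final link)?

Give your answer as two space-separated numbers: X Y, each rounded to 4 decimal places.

Answer: -2.3428 -11.5143

Derivation:
joint[0] = (0.0000, 0.0000)  (base)
link 0: phi[0] = -80 = -80 deg
  cos(-80 deg) = 0.1736, sin(-80 deg) = -0.9848
  joint[1] = (0.0000, 0.0000) + 5.8 * (0.1736, -0.9848) = (0.0000 + 1.0072, 0.0000 + -5.7119) = (1.0072, -5.7119)
link 1: phi[1] = -80 + -40 = -120 deg
  cos(-120 deg) = -0.5000, sin(-120 deg) = -0.8660
  joint[2] = (1.0072, -5.7119) + 6.7 * (-0.5000, -0.8660) = (1.0072 + -3.3500, -5.7119 + -5.8024) = (-2.3428, -11.5143)
End effector: (-2.3428, -11.5143)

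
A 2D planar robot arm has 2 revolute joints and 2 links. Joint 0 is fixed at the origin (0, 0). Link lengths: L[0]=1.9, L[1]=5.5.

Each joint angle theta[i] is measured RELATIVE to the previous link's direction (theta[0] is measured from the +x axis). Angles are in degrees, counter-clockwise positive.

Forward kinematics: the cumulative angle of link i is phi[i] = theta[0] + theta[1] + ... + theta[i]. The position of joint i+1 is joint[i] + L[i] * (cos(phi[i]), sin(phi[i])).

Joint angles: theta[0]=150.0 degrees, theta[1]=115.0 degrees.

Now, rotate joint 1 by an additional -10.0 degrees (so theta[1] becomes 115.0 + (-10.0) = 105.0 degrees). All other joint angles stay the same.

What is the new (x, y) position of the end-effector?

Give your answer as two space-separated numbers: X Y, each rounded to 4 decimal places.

Answer: -3.0690 -4.3626

Derivation:
joint[0] = (0.0000, 0.0000)  (base)
link 0: phi[0] = 150 = 150 deg
  cos(150 deg) = -0.8660, sin(150 deg) = 0.5000
  joint[1] = (0.0000, 0.0000) + 1.9 * (-0.8660, 0.5000) = (0.0000 + -1.6454, 0.0000 + 0.9500) = (-1.6454, 0.9500)
link 1: phi[1] = 150 + 105 = 255 deg
  cos(255 deg) = -0.2588, sin(255 deg) = -0.9659
  joint[2] = (-1.6454, 0.9500) + 5.5 * (-0.2588, -0.9659) = (-1.6454 + -1.4235, 0.9500 + -5.3126) = (-3.0690, -4.3626)
End effector: (-3.0690, -4.3626)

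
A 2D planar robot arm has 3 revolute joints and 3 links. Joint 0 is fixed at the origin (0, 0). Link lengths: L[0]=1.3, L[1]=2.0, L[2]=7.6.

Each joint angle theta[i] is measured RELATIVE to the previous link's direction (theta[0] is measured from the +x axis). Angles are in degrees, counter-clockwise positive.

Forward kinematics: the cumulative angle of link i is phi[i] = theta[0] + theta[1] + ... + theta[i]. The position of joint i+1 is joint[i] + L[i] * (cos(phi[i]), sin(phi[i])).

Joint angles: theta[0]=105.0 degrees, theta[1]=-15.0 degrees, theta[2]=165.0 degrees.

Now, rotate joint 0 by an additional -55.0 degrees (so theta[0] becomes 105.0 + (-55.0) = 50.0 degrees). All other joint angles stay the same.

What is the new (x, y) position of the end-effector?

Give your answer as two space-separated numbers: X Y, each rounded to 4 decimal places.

Answer: -4.6677 -0.4563

Derivation:
joint[0] = (0.0000, 0.0000)  (base)
link 0: phi[0] = 50 = 50 deg
  cos(50 deg) = 0.6428, sin(50 deg) = 0.7660
  joint[1] = (0.0000, 0.0000) + 1.3 * (0.6428, 0.7660) = (0.0000 + 0.8356, 0.0000 + 0.9959) = (0.8356, 0.9959)
link 1: phi[1] = 50 + -15 = 35 deg
  cos(35 deg) = 0.8192, sin(35 deg) = 0.5736
  joint[2] = (0.8356, 0.9959) + 2 * (0.8192, 0.5736) = (0.8356 + 1.6383, 0.9959 + 1.1472) = (2.4739, 2.1430)
link 2: phi[2] = 50 + -15 + 165 = 200 deg
  cos(200 deg) = -0.9397, sin(200 deg) = -0.3420
  joint[3] = (2.4739, 2.1430) + 7.6 * (-0.9397, -0.3420) = (2.4739 + -7.1417, 2.1430 + -2.5994) = (-4.6677, -0.4563)
End effector: (-4.6677, -0.4563)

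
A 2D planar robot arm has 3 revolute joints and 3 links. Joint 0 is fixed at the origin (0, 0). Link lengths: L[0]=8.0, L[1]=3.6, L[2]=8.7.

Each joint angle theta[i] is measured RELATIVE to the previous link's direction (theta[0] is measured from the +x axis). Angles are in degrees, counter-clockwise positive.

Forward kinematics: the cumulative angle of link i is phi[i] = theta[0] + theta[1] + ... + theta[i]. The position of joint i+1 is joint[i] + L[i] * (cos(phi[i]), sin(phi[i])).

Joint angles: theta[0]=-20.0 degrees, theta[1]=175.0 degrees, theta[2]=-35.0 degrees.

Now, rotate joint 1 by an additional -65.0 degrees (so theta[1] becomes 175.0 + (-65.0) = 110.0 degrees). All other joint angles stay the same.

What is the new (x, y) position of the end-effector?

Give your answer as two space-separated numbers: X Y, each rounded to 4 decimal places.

joint[0] = (0.0000, 0.0000)  (base)
link 0: phi[0] = -20 = -20 deg
  cos(-20 deg) = 0.9397, sin(-20 deg) = -0.3420
  joint[1] = (0.0000, 0.0000) + 8 * (0.9397, -0.3420) = (0.0000 + 7.5175, 0.0000 + -2.7362) = (7.5175, -2.7362)
link 1: phi[1] = -20 + 110 = 90 deg
  cos(90 deg) = 0.0000, sin(90 deg) = 1.0000
  joint[2] = (7.5175, -2.7362) + 3.6 * (0.0000, 1.0000) = (7.5175 + 0.0000, -2.7362 + 3.6000) = (7.5175, 0.8638)
link 2: phi[2] = -20 + 110 + -35 = 55 deg
  cos(55 deg) = 0.5736, sin(55 deg) = 0.8192
  joint[3] = (7.5175, 0.8638) + 8.7 * (0.5736, 0.8192) = (7.5175 + 4.9901, 0.8638 + 7.1266) = (12.5077, 7.9905)
End effector: (12.5077, 7.9905)

Answer: 12.5077 7.9905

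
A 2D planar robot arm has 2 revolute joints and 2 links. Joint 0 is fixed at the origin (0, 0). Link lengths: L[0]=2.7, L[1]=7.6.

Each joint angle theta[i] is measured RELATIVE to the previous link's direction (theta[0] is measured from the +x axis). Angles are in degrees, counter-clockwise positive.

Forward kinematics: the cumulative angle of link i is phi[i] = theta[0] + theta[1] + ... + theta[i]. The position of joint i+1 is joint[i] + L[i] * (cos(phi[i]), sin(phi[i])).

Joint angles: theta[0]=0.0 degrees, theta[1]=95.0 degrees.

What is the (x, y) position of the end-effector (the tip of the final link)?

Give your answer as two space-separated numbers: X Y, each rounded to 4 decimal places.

joint[0] = (0.0000, 0.0000)  (base)
link 0: phi[0] = 0 = 0 deg
  cos(0 deg) = 1.0000, sin(0 deg) = 0.0000
  joint[1] = (0.0000, 0.0000) + 2.7 * (1.0000, 0.0000) = (0.0000 + 2.7000, 0.0000 + 0.0000) = (2.7000, 0.0000)
link 1: phi[1] = 0 + 95 = 95 deg
  cos(95 deg) = -0.0872, sin(95 deg) = 0.9962
  joint[2] = (2.7000, 0.0000) + 7.6 * (-0.0872, 0.9962) = (2.7000 + -0.6624, 0.0000 + 7.5711) = (2.0376, 7.5711)
End effector: (2.0376, 7.5711)

Answer: 2.0376 7.5711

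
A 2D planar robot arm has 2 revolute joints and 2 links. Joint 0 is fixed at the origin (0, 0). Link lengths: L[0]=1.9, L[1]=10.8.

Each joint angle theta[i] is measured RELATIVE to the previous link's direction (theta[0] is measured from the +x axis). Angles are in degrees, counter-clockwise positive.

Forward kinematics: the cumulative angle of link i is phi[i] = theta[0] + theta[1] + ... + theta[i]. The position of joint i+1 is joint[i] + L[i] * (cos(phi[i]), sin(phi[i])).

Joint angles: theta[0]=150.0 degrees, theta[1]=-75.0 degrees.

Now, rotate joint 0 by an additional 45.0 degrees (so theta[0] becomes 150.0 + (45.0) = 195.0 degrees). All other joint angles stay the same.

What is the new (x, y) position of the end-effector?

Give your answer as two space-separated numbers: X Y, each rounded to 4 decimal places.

Answer: -7.2353 8.8613

Derivation:
joint[0] = (0.0000, 0.0000)  (base)
link 0: phi[0] = 195 = 195 deg
  cos(195 deg) = -0.9659, sin(195 deg) = -0.2588
  joint[1] = (0.0000, 0.0000) + 1.9 * (-0.9659, -0.2588) = (0.0000 + -1.8353, 0.0000 + -0.4918) = (-1.8353, -0.4918)
link 1: phi[1] = 195 + -75 = 120 deg
  cos(120 deg) = -0.5000, sin(120 deg) = 0.8660
  joint[2] = (-1.8353, -0.4918) + 10.8 * (-0.5000, 0.8660) = (-1.8353 + -5.4000, -0.4918 + 9.3531) = (-7.2353, 8.8613)
End effector: (-7.2353, 8.8613)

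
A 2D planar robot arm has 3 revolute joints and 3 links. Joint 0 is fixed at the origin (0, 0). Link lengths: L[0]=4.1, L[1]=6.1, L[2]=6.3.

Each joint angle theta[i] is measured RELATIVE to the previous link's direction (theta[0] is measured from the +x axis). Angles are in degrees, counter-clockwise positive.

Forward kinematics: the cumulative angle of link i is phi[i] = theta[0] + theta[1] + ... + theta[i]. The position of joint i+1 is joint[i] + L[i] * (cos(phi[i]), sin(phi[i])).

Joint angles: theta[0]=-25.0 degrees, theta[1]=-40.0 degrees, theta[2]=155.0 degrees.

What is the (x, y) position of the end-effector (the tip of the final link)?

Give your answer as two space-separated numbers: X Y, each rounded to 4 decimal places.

joint[0] = (0.0000, 0.0000)  (base)
link 0: phi[0] = -25 = -25 deg
  cos(-25 deg) = 0.9063, sin(-25 deg) = -0.4226
  joint[1] = (0.0000, 0.0000) + 4.1 * (0.9063, -0.4226) = (0.0000 + 3.7159, 0.0000 + -1.7327) = (3.7159, -1.7327)
link 1: phi[1] = -25 + -40 = -65 deg
  cos(-65 deg) = 0.4226, sin(-65 deg) = -0.9063
  joint[2] = (3.7159, -1.7327) + 6.1 * (0.4226, -0.9063) = (3.7159 + 2.5780, -1.7327 + -5.5285) = (6.2938, -7.2612)
link 2: phi[2] = -25 + -40 + 155 = 90 deg
  cos(90 deg) = 0.0000, sin(90 deg) = 1.0000
  joint[3] = (6.2938, -7.2612) + 6.3 * (0.0000, 1.0000) = (6.2938 + 0.0000, -7.2612 + 6.3000) = (6.2938, -0.9612)
End effector: (6.2938, -0.9612)

Answer: 6.2938 -0.9612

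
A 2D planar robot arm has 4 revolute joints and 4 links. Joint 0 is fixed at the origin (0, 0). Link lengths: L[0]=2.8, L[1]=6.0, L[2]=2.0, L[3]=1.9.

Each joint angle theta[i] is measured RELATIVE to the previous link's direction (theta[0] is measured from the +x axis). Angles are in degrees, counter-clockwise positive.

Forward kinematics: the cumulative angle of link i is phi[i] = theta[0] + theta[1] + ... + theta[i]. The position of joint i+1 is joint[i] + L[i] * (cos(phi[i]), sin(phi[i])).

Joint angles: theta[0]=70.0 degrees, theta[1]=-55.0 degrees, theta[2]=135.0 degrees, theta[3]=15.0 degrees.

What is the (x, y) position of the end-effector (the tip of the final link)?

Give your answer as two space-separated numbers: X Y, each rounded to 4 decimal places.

joint[0] = (0.0000, 0.0000)  (base)
link 0: phi[0] = 70 = 70 deg
  cos(70 deg) = 0.3420, sin(70 deg) = 0.9397
  joint[1] = (0.0000, 0.0000) + 2.8 * (0.3420, 0.9397) = (0.0000 + 0.9577, 0.0000 + 2.6311) = (0.9577, 2.6311)
link 1: phi[1] = 70 + -55 = 15 deg
  cos(15 deg) = 0.9659, sin(15 deg) = 0.2588
  joint[2] = (0.9577, 2.6311) + 6 * (0.9659, 0.2588) = (0.9577 + 5.7956, 2.6311 + 1.5529) = (6.7532, 4.1841)
link 2: phi[2] = 70 + -55 + 135 = 150 deg
  cos(150 deg) = -0.8660, sin(150 deg) = 0.5000
  joint[3] = (6.7532, 4.1841) + 2 * (-0.8660, 0.5000) = (6.7532 + -1.7321, 4.1841 + 1.0000) = (5.0212, 5.1841)
link 3: phi[3] = 70 + -55 + 135 + 15 = 165 deg
  cos(165 deg) = -0.9659, sin(165 deg) = 0.2588
  joint[4] = (5.0212, 5.1841) + 1.9 * (-0.9659, 0.2588) = (5.0212 + -1.8353, 5.1841 + 0.4918) = (3.1859, 5.6758)
End effector: (3.1859, 5.6758)

Answer: 3.1859 5.6758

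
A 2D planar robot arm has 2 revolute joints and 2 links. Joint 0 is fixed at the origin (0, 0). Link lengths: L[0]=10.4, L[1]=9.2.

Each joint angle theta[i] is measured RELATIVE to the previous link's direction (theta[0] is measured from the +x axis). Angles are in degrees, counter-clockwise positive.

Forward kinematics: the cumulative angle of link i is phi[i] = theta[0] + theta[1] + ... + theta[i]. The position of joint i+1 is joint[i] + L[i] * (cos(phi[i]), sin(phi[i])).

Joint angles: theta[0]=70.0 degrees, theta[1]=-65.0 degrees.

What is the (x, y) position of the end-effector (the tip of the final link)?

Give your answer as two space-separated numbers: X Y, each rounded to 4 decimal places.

Answer: 12.7220 10.5746

Derivation:
joint[0] = (0.0000, 0.0000)  (base)
link 0: phi[0] = 70 = 70 deg
  cos(70 deg) = 0.3420, sin(70 deg) = 0.9397
  joint[1] = (0.0000, 0.0000) + 10.4 * (0.3420, 0.9397) = (0.0000 + 3.5570, 0.0000 + 9.7728) = (3.5570, 9.7728)
link 1: phi[1] = 70 + -65 = 5 deg
  cos(5 deg) = 0.9962, sin(5 deg) = 0.0872
  joint[2] = (3.5570, 9.7728) + 9.2 * (0.9962, 0.0872) = (3.5570 + 9.1650, 9.7728 + 0.8018) = (12.7220, 10.5746)
End effector: (12.7220, 10.5746)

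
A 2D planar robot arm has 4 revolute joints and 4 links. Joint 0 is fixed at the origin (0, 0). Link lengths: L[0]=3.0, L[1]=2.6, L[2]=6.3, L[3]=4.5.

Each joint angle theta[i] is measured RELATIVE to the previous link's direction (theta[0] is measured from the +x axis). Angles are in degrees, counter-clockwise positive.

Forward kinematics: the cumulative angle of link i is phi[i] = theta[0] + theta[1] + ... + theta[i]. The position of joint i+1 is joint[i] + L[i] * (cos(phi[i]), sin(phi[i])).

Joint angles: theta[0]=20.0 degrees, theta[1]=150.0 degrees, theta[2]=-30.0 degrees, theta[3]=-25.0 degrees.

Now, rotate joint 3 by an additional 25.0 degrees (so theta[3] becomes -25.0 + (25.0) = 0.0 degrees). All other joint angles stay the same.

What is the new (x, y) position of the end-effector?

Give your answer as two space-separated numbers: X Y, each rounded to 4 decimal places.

joint[0] = (0.0000, 0.0000)  (base)
link 0: phi[0] = 20 = 20 deg
  cos(20 deg) = 0.9397, sin(20 deg) = 0.3420
  joint[1] = (0.0000, 0.0000) + 3 * (0.9397, 0.3420) = (0.0000 + 2.8191, 0.0000 + 1.0261) = (2.8191, 1.0261)
link 1: phi[1] = 20 + 150 = 170 deg
  cos(170 deg) = -0.9848, sin(170 deg) = 0.1736
  joint[2] = (2.8191, 1.0261) + 2.6 * (-0.9848, 0.1736) = (2.8191 + -2.5605, 1.0261 + 0.4515) = (0.2586, 1.4775)
link 2: phi[2] = 20 + 150 + -30 = 140 deg
  cos(140 deg) = -0.7660, sin(140 deg) = 0.6428
  joint[3] = (0.2586, 1.4775) + 6.3 * (-0.7660, 0.6428) = (0.2586 + -4.8261, 1.4775 + 4.0496) = (-4.5675, 5.5271)
link 3: phi[3] = 20 + 150 + -30 + 0 = 140 deg
  cos(140 deg) = -0.7660, sin(140 deg) = 0.6428
  joint[4] = (-4.5675, 5.5271) + 4.5 * (-0.7660, 0.6428) = (-4.5675 + -3.4472, 5.5271 + 2.8925) = (-8.0147, 8.4197)
End effector: (-8.0147, 8.4197)

Answer: -8.0147 8.4197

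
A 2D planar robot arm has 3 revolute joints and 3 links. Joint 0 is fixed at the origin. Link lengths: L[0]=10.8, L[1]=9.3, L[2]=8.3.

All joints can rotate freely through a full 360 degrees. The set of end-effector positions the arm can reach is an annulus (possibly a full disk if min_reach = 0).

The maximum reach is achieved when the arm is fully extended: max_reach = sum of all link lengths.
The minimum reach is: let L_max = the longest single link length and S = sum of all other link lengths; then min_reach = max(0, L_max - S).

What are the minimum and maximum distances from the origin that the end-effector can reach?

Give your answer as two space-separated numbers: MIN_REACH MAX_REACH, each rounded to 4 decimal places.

Link lengths: [10.8, 9.3, 8.3]
max_reach = 10.8 + 9.3 + 8.3 = 28.4
L_max = max([10.8, 9.3, 8.3]) = 10.8
S (sum of others) = 28.4 - 10.8 = 17.6
min_reach = max(0, 10.8 - 17.6) = max(0, -6.8) = 0

Answer: 0.0000 28.4000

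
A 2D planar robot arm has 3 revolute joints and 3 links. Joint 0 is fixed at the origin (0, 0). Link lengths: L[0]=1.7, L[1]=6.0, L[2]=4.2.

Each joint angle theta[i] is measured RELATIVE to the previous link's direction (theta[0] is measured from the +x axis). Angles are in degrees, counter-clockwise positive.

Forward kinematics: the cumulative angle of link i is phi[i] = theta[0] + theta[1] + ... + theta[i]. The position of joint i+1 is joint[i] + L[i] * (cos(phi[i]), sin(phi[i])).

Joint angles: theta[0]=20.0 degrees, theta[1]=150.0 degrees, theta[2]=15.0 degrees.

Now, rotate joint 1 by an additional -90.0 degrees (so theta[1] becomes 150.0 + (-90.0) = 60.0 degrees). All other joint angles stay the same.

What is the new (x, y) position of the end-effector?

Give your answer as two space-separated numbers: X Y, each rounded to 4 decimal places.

Answer: 2.2733 10.6743

Derivation:
joint[0] = (0.0000, 0.0000)  (base)
link 0: phi[0] = 20 = 20 deg
  cos(20 deg) = 0.9397, sin(20 deg) = 0.3420
  joint[1] = (0.0000, 0.0000) + 1.7 * (0.9397, 0.3420) = (0.0000 + 1.5975, 0.0000 + 0.5814) = (1.5975, 0.5814)
link 1: phi[1] = 20 + 60 = 80 deg
  cos(80 deg) = 0.1736, sin(80 deg) = 0.9848
  joint[2] = (1.5975, 0.5814) + 6 * (0.1736, 0.9848) = (1.5975 + 1.0419, 0.5814 + 5.9088) = (2.6394, 6.4903)
link 2: phi[2] = 20 + 60 + 15 = 95 deg
  cos(95 deg) = -0.0872, sin(95 deg) = 0.9962
  joint[3] = (2.6394, 6.4903) + 4.2 * (-0.0872, 0.9962) = (2.6394 + -0.3661, 6.4903 + 4.1840) = (2.2733, 10.6743)
End effector: (2.2733, 10.6743)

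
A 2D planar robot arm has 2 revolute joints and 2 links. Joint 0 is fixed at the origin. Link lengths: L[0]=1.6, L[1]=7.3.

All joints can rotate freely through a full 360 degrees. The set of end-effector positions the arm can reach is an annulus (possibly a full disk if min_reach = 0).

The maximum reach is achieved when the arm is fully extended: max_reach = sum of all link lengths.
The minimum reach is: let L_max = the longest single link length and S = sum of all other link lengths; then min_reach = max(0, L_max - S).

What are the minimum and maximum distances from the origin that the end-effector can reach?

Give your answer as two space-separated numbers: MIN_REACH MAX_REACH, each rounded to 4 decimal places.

Answer: 5.7000 8.9000

Derivation:
Link lengths: [1.6, 7.3]
max_reach = 1.6 + 7.3 = 8.9
L_max = max([1.6, 7.3]) = 7.3
S (sum of others) = 8.9 - 7.3 = 1.6
min_reach = max(0, 7.3 - 1.6) = max(0, 5.7) = 5.7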